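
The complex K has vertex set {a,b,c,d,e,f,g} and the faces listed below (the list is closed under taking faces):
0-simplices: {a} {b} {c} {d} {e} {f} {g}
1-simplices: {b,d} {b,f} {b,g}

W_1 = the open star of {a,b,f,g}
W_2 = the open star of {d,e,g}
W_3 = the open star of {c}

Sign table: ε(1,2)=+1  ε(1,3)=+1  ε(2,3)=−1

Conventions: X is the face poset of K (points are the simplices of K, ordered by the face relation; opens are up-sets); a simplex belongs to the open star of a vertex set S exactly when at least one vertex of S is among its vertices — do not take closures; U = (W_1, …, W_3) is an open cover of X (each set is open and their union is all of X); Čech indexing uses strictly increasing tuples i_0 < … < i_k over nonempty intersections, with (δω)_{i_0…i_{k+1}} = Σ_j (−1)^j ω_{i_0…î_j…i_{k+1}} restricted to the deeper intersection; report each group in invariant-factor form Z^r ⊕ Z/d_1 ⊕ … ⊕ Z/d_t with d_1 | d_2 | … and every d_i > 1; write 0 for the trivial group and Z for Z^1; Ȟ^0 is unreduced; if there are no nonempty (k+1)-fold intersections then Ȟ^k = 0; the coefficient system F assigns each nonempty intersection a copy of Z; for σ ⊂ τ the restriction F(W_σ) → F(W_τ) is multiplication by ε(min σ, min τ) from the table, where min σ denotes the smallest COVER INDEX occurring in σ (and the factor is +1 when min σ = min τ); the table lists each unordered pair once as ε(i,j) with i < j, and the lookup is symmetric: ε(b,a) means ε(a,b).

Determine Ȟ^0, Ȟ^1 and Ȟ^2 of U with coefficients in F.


Ȟ^0 ≅ Z^2,  Ȟ^1 ≅ 0,  Ȟ^2 ≅ 0

nerve of the cover:
  W1={{a},{b},{f},{g},{b,d},{b,f},{b,g}} W2={{d},{e},{g},{b,d},{b,g}} W3={{c}}
  W12={{g},{b,d},{b,g}}
C dims 3,1; δ0: rk 1, SNF 1^1
Ȟ^0 = (3 − 1) − 0 = 2, so Ȟ^0 ≅ Z^2
Ȟ^1 = (1 − 0) − 1 = 0, so Ȟ^1 ≅ 0
Ȟ^2 = (0 − 0) − 0 = 0, so Ȟ^2 ≅ 0


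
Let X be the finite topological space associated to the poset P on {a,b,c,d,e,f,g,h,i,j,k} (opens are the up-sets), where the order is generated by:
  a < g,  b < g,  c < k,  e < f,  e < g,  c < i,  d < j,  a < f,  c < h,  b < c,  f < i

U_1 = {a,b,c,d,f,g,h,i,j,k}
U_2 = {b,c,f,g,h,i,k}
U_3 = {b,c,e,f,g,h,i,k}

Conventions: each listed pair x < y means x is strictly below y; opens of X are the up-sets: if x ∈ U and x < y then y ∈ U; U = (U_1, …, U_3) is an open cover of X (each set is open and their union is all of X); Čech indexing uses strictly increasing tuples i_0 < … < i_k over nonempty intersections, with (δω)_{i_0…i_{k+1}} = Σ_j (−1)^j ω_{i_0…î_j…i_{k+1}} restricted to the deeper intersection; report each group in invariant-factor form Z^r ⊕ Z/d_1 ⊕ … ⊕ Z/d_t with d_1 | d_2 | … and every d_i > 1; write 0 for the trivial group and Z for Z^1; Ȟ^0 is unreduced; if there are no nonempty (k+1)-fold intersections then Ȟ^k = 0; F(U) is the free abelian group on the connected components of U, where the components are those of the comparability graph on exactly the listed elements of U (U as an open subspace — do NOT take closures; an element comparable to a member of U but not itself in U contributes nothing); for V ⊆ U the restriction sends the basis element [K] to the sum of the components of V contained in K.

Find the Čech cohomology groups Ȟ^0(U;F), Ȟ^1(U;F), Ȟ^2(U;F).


intersection data:
  U12={b,c,f,g,h,i,k} U13={b,c,f,g,h,i,k} U23={b,c,f,g,h,i,k}
  U123={b,c,f,g,h,i,k}
components per intersection:
  U1: {a,b,c,f,g,h,i,k} {d,j}
  U2: {b,c,f,g,h,i,k}
  U3: {b,c,e,f,g,h,i,k}
  U12: {b,c,f,g,h,i,k}
  U13: {b,c,f,g,h,i,k}
  U23: {b,c,f,g,h,i,k}
  U123: {b,c,f,g,h,i,k}
C dims 4,3,1; δ0: rk 2, SNF 1^2; δ1: rk 1, SNF 1^1
Ȟ^0 = (4 − 2) − 0 = 2, so Ȟ^0 ≅ Z^2
Ȟ^1 = (3 − 1) − 2 = 0, so Ȟ^1 ≅ 0
Ȟ^2 = (1 − 0) − 1 = 0, so Ȟ^2 ≅ 0

Ȟ^0(U;F) ≅ Z^2; Ȟ^1(U;F) ≅ 0; Ȟ^2(U;F) ≅ 0


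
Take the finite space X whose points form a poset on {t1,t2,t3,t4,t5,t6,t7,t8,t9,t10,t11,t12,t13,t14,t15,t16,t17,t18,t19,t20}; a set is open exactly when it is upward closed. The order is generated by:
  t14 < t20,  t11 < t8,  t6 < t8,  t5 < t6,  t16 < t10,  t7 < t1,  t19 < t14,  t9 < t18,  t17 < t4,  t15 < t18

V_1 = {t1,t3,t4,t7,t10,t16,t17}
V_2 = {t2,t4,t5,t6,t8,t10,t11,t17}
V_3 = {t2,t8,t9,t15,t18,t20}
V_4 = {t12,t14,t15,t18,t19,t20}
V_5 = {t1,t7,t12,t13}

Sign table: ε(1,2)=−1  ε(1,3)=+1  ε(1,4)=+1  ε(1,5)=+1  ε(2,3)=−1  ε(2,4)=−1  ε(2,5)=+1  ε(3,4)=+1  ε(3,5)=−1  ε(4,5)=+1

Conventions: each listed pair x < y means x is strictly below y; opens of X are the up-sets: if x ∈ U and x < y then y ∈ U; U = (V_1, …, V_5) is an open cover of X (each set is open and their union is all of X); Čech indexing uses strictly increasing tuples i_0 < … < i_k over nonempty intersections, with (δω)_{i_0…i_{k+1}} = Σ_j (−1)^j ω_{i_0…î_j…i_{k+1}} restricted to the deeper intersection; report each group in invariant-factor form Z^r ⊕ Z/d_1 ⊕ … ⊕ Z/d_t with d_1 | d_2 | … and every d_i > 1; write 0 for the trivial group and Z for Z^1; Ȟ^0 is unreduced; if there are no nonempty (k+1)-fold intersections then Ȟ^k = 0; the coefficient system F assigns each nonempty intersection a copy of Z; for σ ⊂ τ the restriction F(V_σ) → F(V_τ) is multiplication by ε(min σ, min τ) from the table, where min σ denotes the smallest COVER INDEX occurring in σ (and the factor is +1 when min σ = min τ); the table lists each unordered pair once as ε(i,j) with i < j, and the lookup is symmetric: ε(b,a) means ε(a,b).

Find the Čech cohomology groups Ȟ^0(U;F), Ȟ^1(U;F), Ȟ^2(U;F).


nonempty overlaps:
  V12={t4,t10,t17} V15={t1,t7} V23={t2,t8} V34={t15,t18,t20} V45={t12}
C dims 5,5; δ0: rk 4, SNF 1^4
degree 0: 5−4−0 = 1 → Ȟ^0 ≅ Z
degree 1: 5−0−4 = 1 → Ȟ^1 ≅ Z
degree 2: 0−0−0 = 0 → Ȟ^2 ≅ 0

Ȟ^0(U;F) ≅ Z, Ȟ^1(U;F) ≅ Z and Ȟ^2(U;F) ≅ 0


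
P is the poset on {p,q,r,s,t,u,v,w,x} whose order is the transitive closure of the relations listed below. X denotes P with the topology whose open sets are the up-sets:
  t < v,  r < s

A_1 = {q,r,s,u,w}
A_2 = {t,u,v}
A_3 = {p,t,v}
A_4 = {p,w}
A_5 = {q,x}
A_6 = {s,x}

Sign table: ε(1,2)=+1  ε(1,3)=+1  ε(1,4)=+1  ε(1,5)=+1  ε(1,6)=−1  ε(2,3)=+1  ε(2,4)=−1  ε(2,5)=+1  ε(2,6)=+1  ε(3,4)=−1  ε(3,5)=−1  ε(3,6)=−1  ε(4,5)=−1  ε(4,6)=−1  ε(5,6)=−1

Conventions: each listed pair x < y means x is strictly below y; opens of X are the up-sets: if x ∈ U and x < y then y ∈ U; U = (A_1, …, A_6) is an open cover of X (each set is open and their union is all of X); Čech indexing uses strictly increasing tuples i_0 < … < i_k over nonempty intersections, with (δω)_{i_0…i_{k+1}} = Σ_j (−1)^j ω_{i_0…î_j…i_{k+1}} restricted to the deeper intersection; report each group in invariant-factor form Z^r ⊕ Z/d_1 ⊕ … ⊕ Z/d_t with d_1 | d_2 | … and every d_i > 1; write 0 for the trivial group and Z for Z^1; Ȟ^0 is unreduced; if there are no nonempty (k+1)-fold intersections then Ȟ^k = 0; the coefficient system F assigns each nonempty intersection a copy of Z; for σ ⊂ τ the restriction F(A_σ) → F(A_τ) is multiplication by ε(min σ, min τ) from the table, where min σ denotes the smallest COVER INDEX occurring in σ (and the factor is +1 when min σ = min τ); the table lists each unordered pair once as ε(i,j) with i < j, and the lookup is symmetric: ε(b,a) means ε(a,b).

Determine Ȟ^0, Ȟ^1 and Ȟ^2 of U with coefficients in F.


Ȟ^0(U;F) ≅ 0; Ȟ^1(U;F) ≅ Z ⊕ Z/2; Ȟ^2(U;F) ≅ 0

nonempty intersections:
  A12={u} A14={w} A15={q} A16={s} A23={t,v} A34={p} A56={x}
C dims 6,7; δ0: rk 6, SNF 1^5·2
Ȟ^0: (6−6)−0=0 ⇒ 0
Ȟ^1: (7−0)−6=1 plus torsion [2] ⇒ Z ⊕ Z/2
Ȟ^2: (0−0)−0=0 ⇒ 0


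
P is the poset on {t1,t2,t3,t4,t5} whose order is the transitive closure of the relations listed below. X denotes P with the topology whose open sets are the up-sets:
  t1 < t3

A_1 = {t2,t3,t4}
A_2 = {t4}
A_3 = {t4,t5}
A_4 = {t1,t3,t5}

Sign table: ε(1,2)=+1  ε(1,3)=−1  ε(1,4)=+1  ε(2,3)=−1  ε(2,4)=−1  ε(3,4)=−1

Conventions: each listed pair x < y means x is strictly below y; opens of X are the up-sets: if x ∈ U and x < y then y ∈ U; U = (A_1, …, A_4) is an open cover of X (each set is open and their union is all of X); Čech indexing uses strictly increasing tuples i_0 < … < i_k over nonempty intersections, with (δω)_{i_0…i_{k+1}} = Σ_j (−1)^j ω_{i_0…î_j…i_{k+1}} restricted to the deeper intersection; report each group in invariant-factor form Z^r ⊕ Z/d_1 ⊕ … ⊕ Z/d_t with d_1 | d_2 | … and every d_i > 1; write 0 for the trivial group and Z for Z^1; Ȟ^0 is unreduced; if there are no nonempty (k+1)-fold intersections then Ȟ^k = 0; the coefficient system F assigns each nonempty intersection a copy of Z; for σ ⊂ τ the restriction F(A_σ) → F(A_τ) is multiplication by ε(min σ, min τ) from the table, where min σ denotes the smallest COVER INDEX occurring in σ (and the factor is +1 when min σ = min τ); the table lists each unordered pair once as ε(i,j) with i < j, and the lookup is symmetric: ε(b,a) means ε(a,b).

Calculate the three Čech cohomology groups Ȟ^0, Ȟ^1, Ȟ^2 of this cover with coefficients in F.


cover nerve:
  A12={t4} A13={t4} A14={t3} A23={t4} A34={t5}
  A123={t4}
C dims 4,5,1; δ0: rk 3, SNF 1^3; δ1: rk 1, SNF 1^1
Ȟ^0: (4−3)−0=1 ⇒ Z
Ȟ^1: (5−1)−3=1 ⇒ Z
Ȟ^2: (1−0)−1=0 ⇒ 0

Ȟ^0 = Z,  Ȟ^1 = Z,  Ȟ^2 = 0


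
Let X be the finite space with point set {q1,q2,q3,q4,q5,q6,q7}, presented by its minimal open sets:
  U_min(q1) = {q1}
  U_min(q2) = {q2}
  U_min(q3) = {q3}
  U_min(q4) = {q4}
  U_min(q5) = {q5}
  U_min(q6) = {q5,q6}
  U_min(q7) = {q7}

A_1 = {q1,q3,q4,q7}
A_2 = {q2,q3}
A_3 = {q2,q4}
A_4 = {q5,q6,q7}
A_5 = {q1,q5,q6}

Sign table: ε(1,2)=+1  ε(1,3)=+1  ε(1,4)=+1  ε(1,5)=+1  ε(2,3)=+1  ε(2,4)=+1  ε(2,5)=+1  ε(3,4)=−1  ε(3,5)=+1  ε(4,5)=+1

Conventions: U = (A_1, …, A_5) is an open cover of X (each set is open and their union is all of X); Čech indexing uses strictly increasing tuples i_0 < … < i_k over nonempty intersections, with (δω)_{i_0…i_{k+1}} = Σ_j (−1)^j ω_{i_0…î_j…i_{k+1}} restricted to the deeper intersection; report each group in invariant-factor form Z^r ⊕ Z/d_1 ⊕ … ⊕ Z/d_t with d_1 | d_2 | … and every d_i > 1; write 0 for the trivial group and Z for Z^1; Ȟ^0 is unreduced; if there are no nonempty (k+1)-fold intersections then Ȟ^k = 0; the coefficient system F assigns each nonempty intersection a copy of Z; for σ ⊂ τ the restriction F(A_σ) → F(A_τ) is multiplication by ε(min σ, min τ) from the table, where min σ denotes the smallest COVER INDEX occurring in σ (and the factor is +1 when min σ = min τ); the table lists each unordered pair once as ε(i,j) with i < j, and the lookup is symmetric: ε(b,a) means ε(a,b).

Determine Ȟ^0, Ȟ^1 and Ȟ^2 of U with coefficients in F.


Ȟ^0(U;F) ≅ Z,  Ȟ^1(U;F) ≅ Z^2,  Ȟ^2(U;F) ≅ 0

cover nerve:
  A12={q3} A13={q4} A14={q7} A15={q1} A23={q2} A45={q5,q6}
C dims 5,6; δ0: rk 4, SNF 1^4
Ȟ^0: (5−4)−0=1 ⇒ Z
Ȟ^1: (6−0)−4=2 ⇒ Z^2
Ȟ^2: (0−0)−0=0 ⇒ 0


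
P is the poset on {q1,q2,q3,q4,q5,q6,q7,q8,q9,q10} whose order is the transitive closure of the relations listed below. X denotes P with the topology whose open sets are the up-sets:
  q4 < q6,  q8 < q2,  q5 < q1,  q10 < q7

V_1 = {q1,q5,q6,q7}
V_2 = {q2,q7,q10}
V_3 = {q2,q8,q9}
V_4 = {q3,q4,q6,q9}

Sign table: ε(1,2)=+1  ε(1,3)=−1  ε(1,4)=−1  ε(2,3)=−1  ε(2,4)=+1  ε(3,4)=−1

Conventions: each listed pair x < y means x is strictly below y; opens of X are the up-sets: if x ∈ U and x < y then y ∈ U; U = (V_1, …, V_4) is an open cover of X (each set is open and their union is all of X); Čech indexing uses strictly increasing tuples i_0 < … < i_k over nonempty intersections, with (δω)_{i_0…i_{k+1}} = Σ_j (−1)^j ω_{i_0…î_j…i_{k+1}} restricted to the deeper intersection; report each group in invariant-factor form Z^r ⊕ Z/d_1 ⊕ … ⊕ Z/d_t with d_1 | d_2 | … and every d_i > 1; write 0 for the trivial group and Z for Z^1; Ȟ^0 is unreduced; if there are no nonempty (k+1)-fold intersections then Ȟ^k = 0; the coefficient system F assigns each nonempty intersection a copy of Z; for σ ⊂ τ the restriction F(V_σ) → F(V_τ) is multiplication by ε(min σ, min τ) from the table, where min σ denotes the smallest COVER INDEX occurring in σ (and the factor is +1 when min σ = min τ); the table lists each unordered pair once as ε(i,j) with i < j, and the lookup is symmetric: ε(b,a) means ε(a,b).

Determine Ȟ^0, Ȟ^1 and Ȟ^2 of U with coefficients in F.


Ȟ^0(U;F) ≅ 0; Ȟ^1(U;F) ≅ Z/2; Ȟ^2(U;F) ≅ 0

nonempty intersections:
  V12={q7} V14={q6} V23={q2} V34={q9}
C dims 4,4; δ0: rk 4, SNF 1^3·2
Ȟ^0: (4−4)−0=0 ⇒ 0
Ȟ^1: (4−0)−4=0 plus torsion [2] ⇒ Z/2
Ȟ^2: (0−0)−0=0 ⇒ 0


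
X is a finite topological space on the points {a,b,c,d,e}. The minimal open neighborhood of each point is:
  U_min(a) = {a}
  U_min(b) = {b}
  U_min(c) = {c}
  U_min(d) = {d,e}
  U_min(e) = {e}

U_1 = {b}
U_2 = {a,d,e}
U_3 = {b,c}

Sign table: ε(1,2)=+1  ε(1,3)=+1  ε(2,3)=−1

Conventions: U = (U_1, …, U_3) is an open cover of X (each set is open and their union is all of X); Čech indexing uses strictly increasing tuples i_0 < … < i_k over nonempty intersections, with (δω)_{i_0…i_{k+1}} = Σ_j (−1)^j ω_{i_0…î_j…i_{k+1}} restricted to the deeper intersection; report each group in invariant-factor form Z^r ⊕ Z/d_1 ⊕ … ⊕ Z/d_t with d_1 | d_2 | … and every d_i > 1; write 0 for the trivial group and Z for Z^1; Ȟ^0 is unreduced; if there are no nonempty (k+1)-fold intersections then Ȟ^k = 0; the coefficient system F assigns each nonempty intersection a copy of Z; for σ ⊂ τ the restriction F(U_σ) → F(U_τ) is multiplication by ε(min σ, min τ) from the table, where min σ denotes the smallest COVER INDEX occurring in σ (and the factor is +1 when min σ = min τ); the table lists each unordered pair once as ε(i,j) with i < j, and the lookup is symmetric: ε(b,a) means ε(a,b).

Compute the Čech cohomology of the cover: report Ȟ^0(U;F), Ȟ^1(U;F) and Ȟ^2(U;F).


Ȟ^0 ≅ Z^2, Ȟ^1 ≅ 0 and Ȟ^2 ≅ 0

cover nerve:
  U13={b}
C dims 3,1; δ0: rk 1, SNF 1^1
Ȟ^0: (3−1)−0=2 ⇒ Z^2
Ȟ^1: (1−0)−1=0 ⇒ 0
Ȟ^2: (0−0)−0=0 ⇒ 0


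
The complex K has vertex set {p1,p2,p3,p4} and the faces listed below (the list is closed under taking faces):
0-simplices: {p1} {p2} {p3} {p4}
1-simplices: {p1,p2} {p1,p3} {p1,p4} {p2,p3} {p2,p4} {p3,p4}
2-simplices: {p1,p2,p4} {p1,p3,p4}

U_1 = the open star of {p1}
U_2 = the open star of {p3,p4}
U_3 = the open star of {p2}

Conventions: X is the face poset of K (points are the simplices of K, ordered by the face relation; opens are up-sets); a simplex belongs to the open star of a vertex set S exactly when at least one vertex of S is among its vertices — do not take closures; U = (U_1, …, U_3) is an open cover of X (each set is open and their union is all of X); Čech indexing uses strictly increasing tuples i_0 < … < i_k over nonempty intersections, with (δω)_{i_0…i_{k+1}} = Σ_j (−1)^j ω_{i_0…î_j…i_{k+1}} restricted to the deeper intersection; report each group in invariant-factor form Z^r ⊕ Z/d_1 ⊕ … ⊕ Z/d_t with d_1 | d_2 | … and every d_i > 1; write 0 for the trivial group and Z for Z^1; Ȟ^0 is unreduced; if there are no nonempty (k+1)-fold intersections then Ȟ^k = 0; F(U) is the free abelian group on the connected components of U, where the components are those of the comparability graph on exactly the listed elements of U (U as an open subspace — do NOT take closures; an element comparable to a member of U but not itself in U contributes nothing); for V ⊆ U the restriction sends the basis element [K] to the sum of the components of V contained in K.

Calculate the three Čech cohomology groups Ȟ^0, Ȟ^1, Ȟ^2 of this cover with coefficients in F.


nonempty overlaps:
  U1={{p1},{p1,p2},{p1,p3},{p1,p4},{p1,p2,p4},{p1,p3,p4}} U2={{p3},{p4},{p1,p3},{p1,p4},{p2,p3},{p2,p4},{p3,p4},{p1,p2,p4},{p1,p3,p4}} U3={{p2},{p1,p2},{p2,p3},{p2,p4},{p1,p2,p4}}
  U12={{p1,p3},{p1,p4},{p1,p2,p4},{p1,p3,p4}} U13={{p1,p2},{p1,p2,p4}} U23={{p2,p3},{p2,p4},{p1,p2,p4}}
  U123={{p1,p2,p4}}
components per intersection:
  U1: {{p1},{p1,p2},{p1,p3},{p1,p4},{p1,p2,p4},{p1,p3,p4}}
  U2: {{p3},{p4},{p1,p3},{p1,p4},{p2,p3},{p2,p4},{p3,p4},{p1,p2,p4},{p1,p3,p4}}
  U3: {{p2},{p1,p2},{p2,p3},{p2,p4},{p1,p2,p4}}
  U12: {{p1,p3},{p1,p4},{p1,p2,p4},{p1,p3,p4}}
  U13: {{p1,p2},{p1,p2,p4}}
  U23: {{p2,p3}} {{p2,p4},{p1,p2,p4}}
  U123: {{p1,p2,p4}}
C dims 3,4,1; δ0: rk 2, SNF 1^2; δ1: rk 1, SNF 1^1
degree 0: 3−2−0 = 1 → Ȟ^0 ≅ Z
degree 1: 4−1−2 = 1 → Ȟ^1 ≅ Z
degree 2: 1−0−1 = 0 → Ȟ^2 ≅ 0

Ȟ^0(U;F) ≅ Z, Ȟ^1(U;F) ≅ Z, Ȟ^2(U;F) ≅ 0


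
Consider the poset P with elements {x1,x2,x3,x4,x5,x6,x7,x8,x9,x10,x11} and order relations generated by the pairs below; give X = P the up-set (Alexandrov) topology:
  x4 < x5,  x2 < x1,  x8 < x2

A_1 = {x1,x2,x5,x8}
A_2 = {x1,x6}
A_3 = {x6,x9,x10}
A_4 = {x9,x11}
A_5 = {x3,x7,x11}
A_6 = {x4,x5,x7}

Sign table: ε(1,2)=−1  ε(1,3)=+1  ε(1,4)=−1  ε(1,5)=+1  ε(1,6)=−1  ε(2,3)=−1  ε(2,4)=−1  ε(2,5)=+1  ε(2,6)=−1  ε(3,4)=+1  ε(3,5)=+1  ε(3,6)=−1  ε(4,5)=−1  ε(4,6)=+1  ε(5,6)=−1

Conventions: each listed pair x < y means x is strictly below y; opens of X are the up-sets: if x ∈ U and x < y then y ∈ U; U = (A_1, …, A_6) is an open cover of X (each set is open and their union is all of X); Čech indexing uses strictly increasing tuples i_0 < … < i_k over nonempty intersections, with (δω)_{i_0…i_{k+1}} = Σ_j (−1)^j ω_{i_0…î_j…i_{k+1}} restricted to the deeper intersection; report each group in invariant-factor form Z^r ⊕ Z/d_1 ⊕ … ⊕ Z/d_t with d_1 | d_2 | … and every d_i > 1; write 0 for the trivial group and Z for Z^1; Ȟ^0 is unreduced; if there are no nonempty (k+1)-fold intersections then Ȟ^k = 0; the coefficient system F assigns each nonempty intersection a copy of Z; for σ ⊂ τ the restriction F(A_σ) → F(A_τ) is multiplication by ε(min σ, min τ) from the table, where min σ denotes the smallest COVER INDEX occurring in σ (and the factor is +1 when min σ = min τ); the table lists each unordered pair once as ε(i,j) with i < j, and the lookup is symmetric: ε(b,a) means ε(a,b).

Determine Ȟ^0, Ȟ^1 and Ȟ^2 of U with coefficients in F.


nerve of the cover:
  A12={x1} A16={x5} A23={x6} A34={x9} A45={x11} A56={x7}
C dims 6,6; δ0: rk 6, SNF 1^5·2
Ȟ^0 = (6 − 6) − 0 = 0, so Ȟ^0 ≅ 0
Ȟ^1 = (6 − 0) − 6 = 0 plus torsion [2], so Ȟ^1 ≅ Z/2
Ȟ^2 = (0 − 0) − 0 = 0, so Ȟ^2 ≅ 0

Ȟ^0(U;F) ≅ 0,  Ȟ^1(U;F) ≅ Z/2,  Ȟ^2(U;F) ≅ 0


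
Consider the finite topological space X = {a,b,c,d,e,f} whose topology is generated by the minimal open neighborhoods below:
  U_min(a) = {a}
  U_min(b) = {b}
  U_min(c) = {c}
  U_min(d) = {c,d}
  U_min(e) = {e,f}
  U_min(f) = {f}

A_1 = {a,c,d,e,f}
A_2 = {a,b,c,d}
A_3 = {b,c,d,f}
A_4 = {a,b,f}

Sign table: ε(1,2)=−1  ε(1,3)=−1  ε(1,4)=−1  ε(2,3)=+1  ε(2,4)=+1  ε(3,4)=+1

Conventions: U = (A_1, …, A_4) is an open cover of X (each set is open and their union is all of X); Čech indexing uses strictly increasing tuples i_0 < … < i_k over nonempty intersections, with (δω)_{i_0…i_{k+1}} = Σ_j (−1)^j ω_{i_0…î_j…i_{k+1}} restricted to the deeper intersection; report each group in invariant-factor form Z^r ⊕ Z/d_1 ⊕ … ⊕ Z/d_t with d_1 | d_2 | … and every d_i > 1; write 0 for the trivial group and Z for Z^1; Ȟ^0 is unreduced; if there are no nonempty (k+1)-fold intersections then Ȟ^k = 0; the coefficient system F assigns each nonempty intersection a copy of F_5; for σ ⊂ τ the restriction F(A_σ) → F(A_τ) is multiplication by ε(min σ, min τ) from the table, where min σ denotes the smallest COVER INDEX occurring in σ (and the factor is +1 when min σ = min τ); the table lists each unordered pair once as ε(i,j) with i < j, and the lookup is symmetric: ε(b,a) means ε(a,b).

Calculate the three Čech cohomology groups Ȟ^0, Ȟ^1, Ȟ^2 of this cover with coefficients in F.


Ȟ^0(U;F) ≅ Z/5,  Ȟ^1(U;F) ≅ 0,  Ȟ^2(U;F) ≅ Z/5

nonempty overlaps:
  A12={a,c,d} A13={c,d,f} A14={a,f} A23={b,c,d} A24={a,b} A34={b,f}
  A123={c,d} A124={a} A134={f} A234={b}
C dims 4,6,4; δ0: rk_F5 3; δ1: rk_F5 3
degree 0: 4−3−0 = 1 → Ȟ^0 ≅ Z/5
degree 1: 6−3−3 = 0 → Ȟ^1 ≅ 0
degree 2: 4−0−3 = 1 → Ȟ^2 ≅ Z/5


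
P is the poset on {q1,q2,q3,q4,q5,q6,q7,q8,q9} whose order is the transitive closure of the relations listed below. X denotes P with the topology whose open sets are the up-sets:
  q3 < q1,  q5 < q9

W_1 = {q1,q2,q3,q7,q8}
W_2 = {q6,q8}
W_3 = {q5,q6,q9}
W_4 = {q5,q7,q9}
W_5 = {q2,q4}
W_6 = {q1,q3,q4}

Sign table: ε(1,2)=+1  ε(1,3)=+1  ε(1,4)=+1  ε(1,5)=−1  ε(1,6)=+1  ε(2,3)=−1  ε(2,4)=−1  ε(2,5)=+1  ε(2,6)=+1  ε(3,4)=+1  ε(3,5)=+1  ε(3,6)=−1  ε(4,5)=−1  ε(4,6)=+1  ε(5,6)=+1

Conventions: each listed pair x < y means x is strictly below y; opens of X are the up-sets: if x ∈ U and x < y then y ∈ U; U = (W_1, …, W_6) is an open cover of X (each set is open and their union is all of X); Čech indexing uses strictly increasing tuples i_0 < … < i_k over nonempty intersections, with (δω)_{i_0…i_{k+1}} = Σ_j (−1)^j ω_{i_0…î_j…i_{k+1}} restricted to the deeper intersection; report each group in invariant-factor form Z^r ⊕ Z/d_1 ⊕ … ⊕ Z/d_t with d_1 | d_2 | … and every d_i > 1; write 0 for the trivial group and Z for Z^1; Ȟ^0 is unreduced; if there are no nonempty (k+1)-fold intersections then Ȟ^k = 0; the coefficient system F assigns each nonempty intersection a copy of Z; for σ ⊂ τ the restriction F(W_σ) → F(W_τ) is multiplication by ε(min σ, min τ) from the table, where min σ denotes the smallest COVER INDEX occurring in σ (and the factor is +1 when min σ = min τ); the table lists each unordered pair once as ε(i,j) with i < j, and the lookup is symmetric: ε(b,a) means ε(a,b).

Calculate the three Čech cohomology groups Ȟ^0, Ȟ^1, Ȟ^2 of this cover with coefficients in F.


Ȟ^0 ≅ 0,  Ȟ^1 ≅ Z ⊕ Z/2,  Ȟ^2 ≅ 0

nerve of the cover:
  W12={q8} W14={q7} W15={q2} W16={q1,q3} W23={q6} W34={q5,q9} W56={q4}
C dims 6,7; δ0: rk 6, SNF 1^5·2
Ȟ^0 = (6 − 6) − 0 = 0, so Ȟ^0 ≅ 0
Ȟ^1 = (7 − 0) − 6 = 1 plus torsion [2], so Ȟ^1 ≅ Z ⊕ Z/2
Ȟ^2 = (0 − 0) − 0 = 0, so Ȟ^2 ≅ 0


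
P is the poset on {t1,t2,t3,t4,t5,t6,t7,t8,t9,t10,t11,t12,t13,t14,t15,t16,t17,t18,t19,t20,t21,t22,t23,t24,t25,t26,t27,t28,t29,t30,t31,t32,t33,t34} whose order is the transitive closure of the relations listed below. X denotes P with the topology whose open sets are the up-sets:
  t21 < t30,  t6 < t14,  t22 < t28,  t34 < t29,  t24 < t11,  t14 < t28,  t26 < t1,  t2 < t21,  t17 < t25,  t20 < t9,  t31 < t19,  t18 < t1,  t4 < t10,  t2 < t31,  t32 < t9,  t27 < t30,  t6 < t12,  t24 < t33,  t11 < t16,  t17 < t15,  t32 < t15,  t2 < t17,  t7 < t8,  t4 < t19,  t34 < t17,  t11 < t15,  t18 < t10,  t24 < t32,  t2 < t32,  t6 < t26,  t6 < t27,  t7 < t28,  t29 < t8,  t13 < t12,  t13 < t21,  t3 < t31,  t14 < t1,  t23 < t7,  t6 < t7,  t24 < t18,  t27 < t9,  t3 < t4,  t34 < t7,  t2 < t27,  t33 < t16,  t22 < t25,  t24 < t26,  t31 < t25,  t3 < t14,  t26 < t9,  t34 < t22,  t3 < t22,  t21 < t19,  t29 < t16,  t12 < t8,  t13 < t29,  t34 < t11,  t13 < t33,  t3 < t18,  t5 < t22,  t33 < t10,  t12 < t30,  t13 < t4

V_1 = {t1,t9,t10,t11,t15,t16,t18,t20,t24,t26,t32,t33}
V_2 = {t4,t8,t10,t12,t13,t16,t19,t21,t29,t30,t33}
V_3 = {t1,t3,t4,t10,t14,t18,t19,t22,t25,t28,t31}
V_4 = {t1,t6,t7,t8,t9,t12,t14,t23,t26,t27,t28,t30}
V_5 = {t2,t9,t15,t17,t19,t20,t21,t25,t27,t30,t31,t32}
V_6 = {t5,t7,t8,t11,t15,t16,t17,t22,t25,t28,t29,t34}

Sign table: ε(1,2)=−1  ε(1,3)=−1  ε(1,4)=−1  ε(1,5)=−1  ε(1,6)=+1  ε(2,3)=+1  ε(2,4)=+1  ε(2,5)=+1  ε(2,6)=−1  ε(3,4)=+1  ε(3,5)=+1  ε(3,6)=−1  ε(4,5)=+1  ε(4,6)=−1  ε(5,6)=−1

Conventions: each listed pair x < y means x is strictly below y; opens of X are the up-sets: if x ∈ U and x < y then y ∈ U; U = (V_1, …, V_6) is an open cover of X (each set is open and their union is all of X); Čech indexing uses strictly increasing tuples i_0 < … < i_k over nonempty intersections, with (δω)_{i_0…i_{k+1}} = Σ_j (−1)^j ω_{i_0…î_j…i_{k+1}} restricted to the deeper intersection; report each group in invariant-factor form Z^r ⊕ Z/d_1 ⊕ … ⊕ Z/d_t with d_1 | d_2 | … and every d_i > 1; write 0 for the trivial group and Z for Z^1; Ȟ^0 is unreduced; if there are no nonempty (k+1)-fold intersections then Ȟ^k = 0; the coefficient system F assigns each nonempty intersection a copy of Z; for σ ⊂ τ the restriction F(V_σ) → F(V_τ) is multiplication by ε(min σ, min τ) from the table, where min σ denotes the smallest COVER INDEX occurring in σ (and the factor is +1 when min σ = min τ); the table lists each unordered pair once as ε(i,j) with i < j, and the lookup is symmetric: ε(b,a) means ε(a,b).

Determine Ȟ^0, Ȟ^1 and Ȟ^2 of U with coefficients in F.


Ȟ^0 = Z; Ȟ^1 = 0; Ȟ^2 = Z/2

nerve simplices:
  V12={t10,t16,t33} V13={t1,t10,t18} V14={t1,t9,t26} V15={t9,t15,t20,t32} V16={t11,t15,t16} V23={t4,t10,t19} V24={t8,t12,t30} V25={t19,t21,t30} V26={t8,t16,t29} V34={t1,t14,t28} V35={t19,t25,t31} V36={t22,t25,t28} V45={t9,t27,t30} V46={t7,t8,t28} V56={t15,t17,t25}
  V123={t10} V126={t16} V134={t1} V145={t9} V156={t15} V235={t19} V245={t30} V246={t8} V346={t28} V356={t25}
C dims 6,15,10; δ0: rk 5, SNF 1^5; δ1: rk 10, SNF 1^9·2
degree 0: 6−5−0 = 1 → Ȟ^0 ≅ Z
degree 1: 15−10−5 = 0 → Ȟ^1 ≅ 0
degree 2: 10−0−10 = 0 plus torsion [2] → Ȟ^2 ≅ Z/2


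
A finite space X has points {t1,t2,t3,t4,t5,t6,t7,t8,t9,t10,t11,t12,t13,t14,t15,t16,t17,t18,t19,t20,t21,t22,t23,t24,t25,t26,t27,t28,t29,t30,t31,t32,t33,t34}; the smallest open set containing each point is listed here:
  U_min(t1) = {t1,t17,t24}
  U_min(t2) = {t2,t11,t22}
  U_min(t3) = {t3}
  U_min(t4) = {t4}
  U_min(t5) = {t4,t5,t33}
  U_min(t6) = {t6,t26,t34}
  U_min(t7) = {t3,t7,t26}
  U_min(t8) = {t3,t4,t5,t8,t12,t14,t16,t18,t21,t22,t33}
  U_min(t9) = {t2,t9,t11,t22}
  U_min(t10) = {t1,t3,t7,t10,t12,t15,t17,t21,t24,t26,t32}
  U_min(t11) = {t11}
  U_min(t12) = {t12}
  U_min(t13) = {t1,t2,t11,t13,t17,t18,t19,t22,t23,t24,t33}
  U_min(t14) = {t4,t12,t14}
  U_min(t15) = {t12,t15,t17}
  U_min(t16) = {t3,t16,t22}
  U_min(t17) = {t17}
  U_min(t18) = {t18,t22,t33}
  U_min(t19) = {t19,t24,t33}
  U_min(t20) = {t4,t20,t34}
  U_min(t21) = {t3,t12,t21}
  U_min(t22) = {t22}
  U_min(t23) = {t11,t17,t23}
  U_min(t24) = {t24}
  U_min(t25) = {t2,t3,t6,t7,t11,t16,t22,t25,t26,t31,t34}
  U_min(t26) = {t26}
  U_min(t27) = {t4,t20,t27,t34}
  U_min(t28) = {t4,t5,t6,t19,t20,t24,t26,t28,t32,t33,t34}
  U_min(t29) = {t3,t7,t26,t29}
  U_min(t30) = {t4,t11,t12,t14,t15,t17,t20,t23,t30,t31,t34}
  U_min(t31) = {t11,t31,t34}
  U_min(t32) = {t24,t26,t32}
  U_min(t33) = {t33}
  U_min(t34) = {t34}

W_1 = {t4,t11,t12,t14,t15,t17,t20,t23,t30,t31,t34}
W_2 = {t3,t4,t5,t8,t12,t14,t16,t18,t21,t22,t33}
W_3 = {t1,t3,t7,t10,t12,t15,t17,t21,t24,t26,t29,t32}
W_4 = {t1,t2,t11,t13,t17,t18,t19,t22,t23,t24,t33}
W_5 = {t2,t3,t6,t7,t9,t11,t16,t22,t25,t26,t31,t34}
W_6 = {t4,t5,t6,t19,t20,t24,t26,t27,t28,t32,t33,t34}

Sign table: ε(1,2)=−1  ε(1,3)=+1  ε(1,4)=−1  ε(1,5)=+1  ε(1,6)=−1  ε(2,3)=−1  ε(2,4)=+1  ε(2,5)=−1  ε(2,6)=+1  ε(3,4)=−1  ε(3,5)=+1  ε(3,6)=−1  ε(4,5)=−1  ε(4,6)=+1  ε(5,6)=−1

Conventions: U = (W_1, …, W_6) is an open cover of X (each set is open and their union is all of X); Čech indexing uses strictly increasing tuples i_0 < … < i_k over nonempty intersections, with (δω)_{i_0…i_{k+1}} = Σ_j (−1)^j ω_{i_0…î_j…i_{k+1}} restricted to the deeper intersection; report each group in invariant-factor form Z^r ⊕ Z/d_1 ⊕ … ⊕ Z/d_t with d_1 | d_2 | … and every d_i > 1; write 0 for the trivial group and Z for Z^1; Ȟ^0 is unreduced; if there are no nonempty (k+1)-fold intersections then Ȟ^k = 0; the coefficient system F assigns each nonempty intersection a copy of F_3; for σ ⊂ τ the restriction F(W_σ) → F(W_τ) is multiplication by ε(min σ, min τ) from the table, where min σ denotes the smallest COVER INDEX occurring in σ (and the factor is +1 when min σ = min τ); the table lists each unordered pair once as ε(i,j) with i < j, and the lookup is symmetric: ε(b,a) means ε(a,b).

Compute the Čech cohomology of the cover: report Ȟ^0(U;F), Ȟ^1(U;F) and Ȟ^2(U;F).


cover nerve:
  W12={t4,t12,t14} W13={t12,t15,t17} W14={t11,t17,t23} W15={t11,t31,t34} W16={t4,t20,t34} W23={t3,t12,t21} W24={t18,t22,t33} W25={t3,t16,t22} W26={t4,t5,t33} W34={t1,t17,t24} W35={t3,t7,t26} W36={t24,t26,t32} W45={t2,t11,t22} W46={t19,t24,t33} W56={t6,t26,t34}
  W123={t12} W126={t4} W134={t17} W145={t11} W156={t34} W235={t3} W245={t22} W246={t33} W346={t24} W356={t26}
C dims 6,15,10; δ0: rk_F3 5; δ1: rk_F3 10
Ȟ^0: (6−5)−0=1 ⇒ Z/3
Ȟ^1: (15−10)−5=0 ⇒ 0
Ȟ^2: (10−0)−10=0 ⇒ 0

Ȟ^0(U;F) ≅ Z/3, Ȟ^1(U;F) ≅ 0, Ȟ^2(U;F) ≅ 0


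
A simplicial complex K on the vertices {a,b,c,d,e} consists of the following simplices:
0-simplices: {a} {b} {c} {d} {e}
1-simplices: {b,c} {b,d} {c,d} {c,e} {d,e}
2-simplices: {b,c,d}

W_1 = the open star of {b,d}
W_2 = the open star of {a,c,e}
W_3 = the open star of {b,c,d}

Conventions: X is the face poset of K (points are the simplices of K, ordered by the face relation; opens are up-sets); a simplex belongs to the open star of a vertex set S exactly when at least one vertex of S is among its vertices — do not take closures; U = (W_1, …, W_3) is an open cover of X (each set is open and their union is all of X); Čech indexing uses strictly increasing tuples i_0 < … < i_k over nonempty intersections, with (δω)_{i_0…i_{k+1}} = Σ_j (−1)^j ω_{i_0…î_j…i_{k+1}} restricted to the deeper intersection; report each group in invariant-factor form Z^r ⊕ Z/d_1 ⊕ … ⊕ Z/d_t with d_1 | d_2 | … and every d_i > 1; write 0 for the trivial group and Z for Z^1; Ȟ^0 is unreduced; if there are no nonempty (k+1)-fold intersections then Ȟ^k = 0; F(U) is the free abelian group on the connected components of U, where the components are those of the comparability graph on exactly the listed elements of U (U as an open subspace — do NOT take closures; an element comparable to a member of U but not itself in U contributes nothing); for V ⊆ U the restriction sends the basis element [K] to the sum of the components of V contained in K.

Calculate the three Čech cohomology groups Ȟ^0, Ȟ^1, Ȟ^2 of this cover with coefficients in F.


Ȟ^0(U;F) ≅ Z^2,  Ȟ^1(U;F) ≅ Z,  Ȟ^2(U;F) ≅ 0

nonempty overlaps:
  W1={{b},{d},{b,c},{b,d},{c,d},{d,e},{b,c,d}} W2={{a},{c},{e},{b,c},{c,d},{c,e},{d,e},{b,c,d}} W3={{b},{c},{d},{b,c},{b,d},{c,d},{c,e},{d,e},{b,c,d}}
  W12={{b,c},{c,d},{d,e},{b,c,d}} W13={{b},{d},{b,c},{b,d},{c,d},{d,e},{b,c,d}} W23={{c},{b,c},{c,d},{c,e},{d,e},{b,c,d}}
  W123={{b,c},{c,d},{d,e},{b,c,d}}
components per intersection:
  W1: {{b},{d},{b,c},{b,d},{c,d},{d,e},{b,c,d}}
  W2: {{a}} {{c},{e},{b,c},{c,d},{c,e},{d,e},{b,c,d}}
  W3: {{b},{c},{d},{b,c},{b,d},{c,d},{c,e},{d,e},{b,c,d}}
  W12: {{b,c},{c,d},{b,c,d}} {{d,e}}
  W13: {{b},{d},{b,c},{b,d},{c,d},{d,e},{b,c,d}}
  W23: {{c},{b,c},{c,d},{c,e},{b,c,d}} {{d,e}}
  W123: {{b,c},{c,d},{b,c,d}} {{d,e}}
C dims 4,5,2; δ0: rk 2, SNF 1^2; δ1: rk 2, SNF 1^2
degree 0: 4−2−0 = 2 → Ȟ^0 ≅ Z^2
degree 1: 5−2−2 = 1 → Ȟ^1 ≅ Z
degree 2: 2−0−2 = 0 → Ȟ^2 ≅ 0


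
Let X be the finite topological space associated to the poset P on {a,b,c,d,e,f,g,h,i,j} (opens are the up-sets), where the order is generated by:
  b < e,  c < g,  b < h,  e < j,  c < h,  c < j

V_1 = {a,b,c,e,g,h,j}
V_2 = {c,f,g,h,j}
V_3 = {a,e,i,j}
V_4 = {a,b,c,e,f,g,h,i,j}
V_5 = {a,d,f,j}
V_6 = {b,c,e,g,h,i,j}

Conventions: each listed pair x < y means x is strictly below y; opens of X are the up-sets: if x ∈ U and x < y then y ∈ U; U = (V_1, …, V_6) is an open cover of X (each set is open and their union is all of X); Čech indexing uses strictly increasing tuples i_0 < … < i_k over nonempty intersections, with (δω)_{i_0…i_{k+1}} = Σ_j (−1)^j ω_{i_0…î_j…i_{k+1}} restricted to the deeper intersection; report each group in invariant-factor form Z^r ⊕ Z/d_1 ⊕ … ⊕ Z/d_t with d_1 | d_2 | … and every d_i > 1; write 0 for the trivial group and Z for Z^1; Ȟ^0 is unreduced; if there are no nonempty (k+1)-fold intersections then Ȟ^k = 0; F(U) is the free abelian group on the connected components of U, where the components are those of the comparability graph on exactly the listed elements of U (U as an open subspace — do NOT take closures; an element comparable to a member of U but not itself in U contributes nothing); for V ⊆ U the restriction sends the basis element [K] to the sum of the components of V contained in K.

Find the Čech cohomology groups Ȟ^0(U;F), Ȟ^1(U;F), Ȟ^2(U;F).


nonempty overlaps:
  V12={c,g,h,j} V13={a,e,j} V14={a,b,c,e,g,h,j} V15={a,j} V16={b,c,e,g,h,j} V23={j} V24={c,f,g,h,j} V25={f,j} V26={c,g,h,j} V34={a,e,i,j} V35={a,j} V36={e,i,j} V45={a,f,j} V46={b,c,e,g,h,i,j} V56={j}
  V123={j} V124={c,g,h,j} V125={j} V126={c,g,h,j} V134={a,e,j} V135={a,j} V136={e,j} V145={a,j} V146={b,c,e,g,h,j} V156={j} V234={j} V235={j} V236={j} V245={f,j} V246={c,g,h,j} V256={j} V345={a,j} V346={e,i,j} V356={j} V456={j}
  V1234={j} V1235={j} V1236={j} V1245={j} V1246={c,g,h,j} V1256={j} V1345={a,j} V1346={e,j} V1356={j} V1456={j} V2345={j} V2346={j} V2356={j} V2456={j} V3456={j}
  V12345={j} V12346={j} V12356={j} V12456={j} V13456={j} V23456={j}
  V123456={j}
components per intersection:
  V1: {a} {b,c,e,g,h,j}
  V2: {c,g,h,j} {f}
  V3: {a} {e,j} {i}
  V4: {a} {b,c,e,g,h,j} {f} {i}
  V5: {a} {d} {f} {j}
  V6: {b,c,e,g,h,j} {i}
  V12: {c,g,h,j}
  V13: {a} {e,j}
  V14: {a} {b,c,e,g,h,j}
  V15: {a} {j}
  V16: {b,c,e,g,h,j}
  V23: {j}
  V24: {c,g,h,j} {f}
  V25: {f} {j}
  V26: {c,g,h,j}
  V34: {a} {e,j} {i}
  V35: {a} {j}
  V36: {e,j} {i}
  V45: {a} {f} {j}
  V46: {b,c,e,g,h,j} {i}
  V56: {j}
  V123: {j}
  V124: {c,g,h,j}
  V125: {j}
  V126: {c,g,h,j}
  V134: {a} {e,j}
  V135: {a} {j}
  V136: {e,j}
  V145: {a} {j}
  V146: {b,c,e,g,h,j}
  V156: {j}
  V234: {j}
  V235: {j}
  V236: {j}
  V245: {f} {j}
  V246: {c,g,h,j}
  V256: {j}
  V345: {a} {j}
  V346: {e,j} {i}
  V356: {j}
  V456: {j}
  V1234: {j}
  V1235: {j}
  V1236: {j}
  V1245: {j}
  V1246: {c,g,h,j}
  V1256: {j}
  V1345: {a} {j}
  V1346: {e,j}
  V1356: {j}
  V1456: {j}
  V2345: {j}
  V2346: {j}
  V2356: {j}
  V2456: {j}
  V3456: {j}
  V12345: {j}
  V12346: {j}
  V12356: {j}
  V12456: {j}
  V13456: {j}
  V23456: {j}
  V123456: {j}
C dims 17,27,26,16; δ0: rk 12, SNF 1^12; δ1: rk 15, SNF 1^15; δ2: rk 11, SNF 1^11
degree 0: 17−12−0 = 5 → Ȟ^0 ≅ Z^5
degree 1: 27−15−12 = 0 → Ȟ^1 ≅ 0
degree 2: 26−11−15 = 0 → Ȟ^2 ≅ 0

Ȟ^0 = Z^5; Ȟ^1 = 0; Ȟ^2 = 0


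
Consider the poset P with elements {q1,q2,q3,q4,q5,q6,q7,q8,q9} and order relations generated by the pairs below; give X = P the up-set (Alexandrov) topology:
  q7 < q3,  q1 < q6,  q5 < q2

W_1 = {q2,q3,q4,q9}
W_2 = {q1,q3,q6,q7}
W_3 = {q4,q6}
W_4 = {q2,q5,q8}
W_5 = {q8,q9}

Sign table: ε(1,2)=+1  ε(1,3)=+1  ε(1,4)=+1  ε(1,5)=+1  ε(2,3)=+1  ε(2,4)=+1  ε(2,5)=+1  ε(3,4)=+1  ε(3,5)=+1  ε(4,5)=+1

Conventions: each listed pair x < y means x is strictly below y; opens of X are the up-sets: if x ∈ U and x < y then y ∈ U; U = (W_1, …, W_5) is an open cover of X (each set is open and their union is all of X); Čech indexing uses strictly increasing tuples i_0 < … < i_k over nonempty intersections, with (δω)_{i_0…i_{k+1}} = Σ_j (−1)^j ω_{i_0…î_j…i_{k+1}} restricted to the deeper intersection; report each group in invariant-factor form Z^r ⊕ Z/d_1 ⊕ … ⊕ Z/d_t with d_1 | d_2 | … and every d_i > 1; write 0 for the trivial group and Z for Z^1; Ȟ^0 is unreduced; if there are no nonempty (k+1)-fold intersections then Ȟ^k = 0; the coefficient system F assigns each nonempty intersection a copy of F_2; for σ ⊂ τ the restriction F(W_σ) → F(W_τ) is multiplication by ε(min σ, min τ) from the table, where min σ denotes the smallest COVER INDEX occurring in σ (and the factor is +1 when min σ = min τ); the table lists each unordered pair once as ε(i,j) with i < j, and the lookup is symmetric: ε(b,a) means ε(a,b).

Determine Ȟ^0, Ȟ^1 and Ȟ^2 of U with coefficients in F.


intersection data:
  W12={q3} W13={q4} W14={q2} W15={q9} W23={q6} W45={q8}
C dims 5,6; δ0: rk_F2 4
Ȟ^0 = (5 − 4) − 0 = 1, so Ȟ^0 ≅ Z/2
Ȟ^1 = (6 − 0) − 4 = 2, so Ȟ^1 ≅ Z/2 ⊕ Z/2
Ȟ^2 = (0 − 0) − 0 = 0, so Ȟ^2 ≅ 0

Ȟ^0 ≅ Z/2,  Ȟ^1 ≅ Z/2 ⊕ Z/2,  Ȟ^2 ≅ 0


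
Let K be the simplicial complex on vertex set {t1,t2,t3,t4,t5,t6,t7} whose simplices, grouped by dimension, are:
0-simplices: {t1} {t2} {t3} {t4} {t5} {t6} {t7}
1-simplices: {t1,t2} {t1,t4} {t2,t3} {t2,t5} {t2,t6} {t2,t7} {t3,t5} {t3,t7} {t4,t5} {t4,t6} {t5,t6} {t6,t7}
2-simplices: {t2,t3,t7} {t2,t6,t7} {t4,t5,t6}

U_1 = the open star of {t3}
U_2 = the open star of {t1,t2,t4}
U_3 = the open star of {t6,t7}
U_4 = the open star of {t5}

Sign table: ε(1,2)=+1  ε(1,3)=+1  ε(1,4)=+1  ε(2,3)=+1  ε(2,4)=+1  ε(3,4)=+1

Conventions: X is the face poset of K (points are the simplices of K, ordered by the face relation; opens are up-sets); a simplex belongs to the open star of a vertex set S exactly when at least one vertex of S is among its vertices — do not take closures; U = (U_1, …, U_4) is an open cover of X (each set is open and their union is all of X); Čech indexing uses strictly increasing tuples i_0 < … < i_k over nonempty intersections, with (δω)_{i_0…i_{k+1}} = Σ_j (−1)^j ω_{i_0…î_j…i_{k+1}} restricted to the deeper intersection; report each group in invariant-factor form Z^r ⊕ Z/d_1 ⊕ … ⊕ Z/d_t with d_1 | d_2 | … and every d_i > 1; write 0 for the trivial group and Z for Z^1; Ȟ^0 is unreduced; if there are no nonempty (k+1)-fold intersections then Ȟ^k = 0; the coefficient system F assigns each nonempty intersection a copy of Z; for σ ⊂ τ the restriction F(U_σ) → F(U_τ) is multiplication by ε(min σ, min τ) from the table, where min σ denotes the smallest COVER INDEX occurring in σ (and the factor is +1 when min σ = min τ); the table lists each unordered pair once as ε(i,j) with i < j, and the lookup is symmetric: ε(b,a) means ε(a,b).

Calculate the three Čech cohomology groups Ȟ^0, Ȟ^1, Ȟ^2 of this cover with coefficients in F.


Ȟ^0 = Z,  Ȟ^1 = Z,  Ȟ^2 = 0

nerve simplices:
  U1={{t3},{t2,t3},{t3,t5},{t3,t7},{t2,t3,t7}} U2={{t1},{t2},{t4},{t1,t2},{t1,t4},{t2,t3},{t2,t5},{t2,t6},{t2,t7},{t4,t5},{t4,t6},{t2,t3,t7},{t2,t6,t7},{t4,t5,t6}} U3={{t6},{t7},{t2,t6},{t2,t7},{t3,t7},{t4,t6},{t5,t6},{t6,t7},{t2,t3,t7},{t2,t6,t7},{t4,t5,t6}} U4={{t5},{t2,t5},{t3,t5},{t4,t5},{t5,t6},{t4,t5,t6}}
  U12={{t2,t3},{t2,t3,t7}} U13={{t3,t7},{t2,t3,t7}} U14={{t3,t5}} U23={{t2,t6},{t2,t7},{t4,t6},{t2,t3,t7},{t2,t6,t7},{t4,t5,t6}} U24={{t2,t5},{t4,t5},{t4,t5,t6}} U34={{t5,t6},{t4,t5,t6}}
  U123={{t2,t3,t7}} U234={{t4,t5,t6}}
C dims 4,6,2; δ0: rk 3, SNF 1^3; δ1: rk 2, SNF 1^2
degree 0: 4−3−0 = 1 → Ȟ^0 ≅ Z
degree 1: 6−2−3 = 1 → Ȟ^1 ≅ Z
degree 2: 2−0−2 = 0 → Ȟ^2 ≅ 0


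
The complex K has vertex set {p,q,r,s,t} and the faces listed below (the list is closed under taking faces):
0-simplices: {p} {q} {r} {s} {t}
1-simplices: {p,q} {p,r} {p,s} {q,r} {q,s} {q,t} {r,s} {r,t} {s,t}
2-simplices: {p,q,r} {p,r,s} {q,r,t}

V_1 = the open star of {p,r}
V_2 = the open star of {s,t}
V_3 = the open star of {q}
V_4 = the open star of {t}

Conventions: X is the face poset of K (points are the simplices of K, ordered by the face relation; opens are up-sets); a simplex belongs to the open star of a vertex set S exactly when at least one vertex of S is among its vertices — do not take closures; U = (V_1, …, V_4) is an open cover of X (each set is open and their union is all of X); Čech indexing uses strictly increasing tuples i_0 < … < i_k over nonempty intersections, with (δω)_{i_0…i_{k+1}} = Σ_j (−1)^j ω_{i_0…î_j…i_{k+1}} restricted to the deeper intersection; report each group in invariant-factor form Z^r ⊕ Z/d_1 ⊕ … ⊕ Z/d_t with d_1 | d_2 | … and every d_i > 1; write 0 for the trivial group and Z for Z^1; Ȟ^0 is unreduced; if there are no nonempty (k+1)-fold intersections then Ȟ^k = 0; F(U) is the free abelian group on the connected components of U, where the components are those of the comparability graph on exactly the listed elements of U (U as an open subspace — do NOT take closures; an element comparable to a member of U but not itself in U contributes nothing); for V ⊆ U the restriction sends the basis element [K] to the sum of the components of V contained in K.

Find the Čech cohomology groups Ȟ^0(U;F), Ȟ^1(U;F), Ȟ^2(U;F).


Ȟ^0(U;F) ≅ Z, Ȟ^1(U;F) ≅ Z^2 and Ȟ^2(U;F) ≅ 0

nerve simplices:
  V1={{p},{r},{p,q},{p,r},{p,s},{q,r},{r,s},{r,t},{p,q,r},{p,r,s},{q,r,t}} V2={{s},{t},{p,s},{q,s},{q,t},{r,s},{r,t},{s,t},{p,r,s},{q,r,t}} V3={{q},{p,q},{q,r},{q,s},{q,t},{p,q,r},{q,r,t}} V4={{t},{q,t},{r,t},{s,t},{q,r,t}}
  V12={{p,s},{r,s},{r,t},{p,r,s},{q,r,t}} V13={{p,q},{q,r},{p,q,r},{q,r,t}} V14={{r,t},{q,r,t}} V23={{q,s},{q,t},{q,r,t}} V24={{t},{q,t},{r,t},{s,t},{q,r,t}} V34={{q,t},{q,r,t}}
  V123={{q,r,t}} V124={{r,t},{q,r,t}} V134={{q,r,t}} V234={{q,t},{q,r,t}}
  V1234={{q,r,t}}
components per intersection:
  V1: {{p},{r},{p,q},{p,r},{p,s},{q,r},{r,s},{r,t},{p,q,r},{p,r,s},{q,r,t}}
  V2: {{s},{t},{p,s},{q,s},{q,t},{r,s},{r,t},{s,t},{p,r,s},{q,r,t}}
  V3: {{q},{p,q},{q,r},{q,s},{q,t},{p,q,r},{q,r,t}}
  V4: {{t},{q,t},{r,t},{s,t},{q,r,t}}
  V12: {{p,s},{r,s},{p,r,s}} {{r,t},{q,r,t}}
  V13: {{p,q},{q,r},{p,q,r},{q,r,t}}
  V14: {{r,t},{q,r,t}}
  V23: {{q,s}} {{q,t},{q,r,t}}
  V24: {{t},{q,t},{r,t},{s,t},{q,r,t}}
  V34: {{q,t},{q,r,t}}
  V123: {{q,r,t}}
  V124: {{r,t},{q,r,t}}
  V134: {{q,r,t}}
  V234: {{q,t},{q,r,t}}
  V1234: {{q,r,t}}
C dims 4,8,4,1; δ0: rk 3, SNF 1^3; δ1: rk 3, SNF 1^3; δ2: rk 1, SNF 1^1
degree 0: 4−3−0 = 1 → Ȟ^0 ≅ Z
degree 1: 8−3−3 = 2 → Ȟ^1 ≅ Z^2
degree 2: 4−1−3 = 0 → Ȟ^2 ≅ 0
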